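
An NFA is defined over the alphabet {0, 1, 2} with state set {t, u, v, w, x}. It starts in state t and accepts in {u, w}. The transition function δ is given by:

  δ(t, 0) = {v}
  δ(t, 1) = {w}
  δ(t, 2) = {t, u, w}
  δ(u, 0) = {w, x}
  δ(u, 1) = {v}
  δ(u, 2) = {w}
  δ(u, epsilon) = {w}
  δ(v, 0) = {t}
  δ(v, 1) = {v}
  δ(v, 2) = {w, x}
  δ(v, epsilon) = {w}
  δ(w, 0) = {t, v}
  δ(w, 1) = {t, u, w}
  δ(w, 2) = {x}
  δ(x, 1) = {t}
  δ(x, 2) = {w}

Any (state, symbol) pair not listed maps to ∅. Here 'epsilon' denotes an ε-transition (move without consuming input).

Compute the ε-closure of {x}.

Begin with {x}.
No ε-moves leave this set, so the closure equals the set itself.

{x}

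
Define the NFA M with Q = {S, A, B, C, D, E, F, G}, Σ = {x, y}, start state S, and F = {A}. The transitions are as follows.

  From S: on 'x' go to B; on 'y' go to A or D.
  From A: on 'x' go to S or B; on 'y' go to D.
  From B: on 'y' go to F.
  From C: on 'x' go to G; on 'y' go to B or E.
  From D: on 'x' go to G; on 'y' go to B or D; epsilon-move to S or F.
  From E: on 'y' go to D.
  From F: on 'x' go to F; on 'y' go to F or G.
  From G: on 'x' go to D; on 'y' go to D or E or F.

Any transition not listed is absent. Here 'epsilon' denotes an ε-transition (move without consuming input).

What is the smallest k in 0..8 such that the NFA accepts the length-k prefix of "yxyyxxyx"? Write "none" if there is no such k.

Start in {S}.
Read 'y': S→{A, D}; union {A, D}; ε-closure = {S, A, D, F}.
None of the earlier sets intersect F, but {S, A, D, F} does.

1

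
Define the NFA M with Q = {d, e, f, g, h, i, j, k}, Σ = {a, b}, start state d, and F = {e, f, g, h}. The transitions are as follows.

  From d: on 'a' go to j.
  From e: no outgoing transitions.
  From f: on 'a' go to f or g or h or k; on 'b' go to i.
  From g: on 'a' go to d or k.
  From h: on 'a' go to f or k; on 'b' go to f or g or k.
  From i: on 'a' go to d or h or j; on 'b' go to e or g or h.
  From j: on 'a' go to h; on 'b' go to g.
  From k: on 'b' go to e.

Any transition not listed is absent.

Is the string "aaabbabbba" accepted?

Yes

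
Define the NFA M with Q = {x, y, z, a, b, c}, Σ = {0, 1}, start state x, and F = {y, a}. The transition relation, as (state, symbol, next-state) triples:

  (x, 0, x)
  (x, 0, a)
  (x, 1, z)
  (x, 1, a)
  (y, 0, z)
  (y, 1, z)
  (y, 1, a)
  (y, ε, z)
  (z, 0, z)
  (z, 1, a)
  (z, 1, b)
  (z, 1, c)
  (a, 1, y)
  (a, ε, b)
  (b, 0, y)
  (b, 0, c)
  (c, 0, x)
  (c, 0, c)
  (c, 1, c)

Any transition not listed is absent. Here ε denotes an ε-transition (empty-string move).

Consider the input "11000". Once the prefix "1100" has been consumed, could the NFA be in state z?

Yes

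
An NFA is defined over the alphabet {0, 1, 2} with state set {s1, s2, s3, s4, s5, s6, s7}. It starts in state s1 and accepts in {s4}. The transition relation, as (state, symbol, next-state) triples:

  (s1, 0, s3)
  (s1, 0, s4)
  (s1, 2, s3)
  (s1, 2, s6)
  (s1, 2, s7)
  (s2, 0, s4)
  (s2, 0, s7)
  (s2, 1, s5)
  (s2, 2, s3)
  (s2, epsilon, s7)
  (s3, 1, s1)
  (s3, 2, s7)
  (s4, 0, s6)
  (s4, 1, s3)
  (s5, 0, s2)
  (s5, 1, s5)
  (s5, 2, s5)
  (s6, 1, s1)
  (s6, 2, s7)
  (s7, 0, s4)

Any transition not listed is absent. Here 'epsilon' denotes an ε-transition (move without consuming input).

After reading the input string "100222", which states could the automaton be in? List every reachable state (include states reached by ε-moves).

∅

Start in {s1}.
Read '1': {s1} → ∅.
The set is empty and remains empty for the remaining 5 symbols.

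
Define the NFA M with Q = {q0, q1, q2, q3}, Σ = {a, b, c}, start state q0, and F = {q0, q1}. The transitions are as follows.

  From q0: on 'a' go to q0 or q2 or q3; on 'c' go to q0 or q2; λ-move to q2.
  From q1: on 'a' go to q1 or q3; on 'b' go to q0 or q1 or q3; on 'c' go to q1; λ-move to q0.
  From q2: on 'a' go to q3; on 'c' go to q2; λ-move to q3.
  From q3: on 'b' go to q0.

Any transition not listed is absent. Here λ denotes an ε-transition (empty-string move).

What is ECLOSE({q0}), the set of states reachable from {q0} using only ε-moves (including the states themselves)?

Begin with {q0}.
ε-move q0 → q2; add q2.
ε-move q2 → q3; add q3.

{q0, q2, q3}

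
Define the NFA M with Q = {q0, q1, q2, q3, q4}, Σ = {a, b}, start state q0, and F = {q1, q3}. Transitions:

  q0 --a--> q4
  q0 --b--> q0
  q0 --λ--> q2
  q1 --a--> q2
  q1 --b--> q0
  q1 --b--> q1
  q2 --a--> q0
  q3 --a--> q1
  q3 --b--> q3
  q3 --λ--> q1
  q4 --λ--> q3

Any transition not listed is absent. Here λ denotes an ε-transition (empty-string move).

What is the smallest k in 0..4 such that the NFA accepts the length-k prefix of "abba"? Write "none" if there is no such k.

Start: ε-closure({q0}) = {q0, q2}.
Read 'a': {q0, q2} → {q0, q1, q2, q3, q4}.
None of the earlier sets intersect F, but {q0, q1, q2, q3, q4} does.

1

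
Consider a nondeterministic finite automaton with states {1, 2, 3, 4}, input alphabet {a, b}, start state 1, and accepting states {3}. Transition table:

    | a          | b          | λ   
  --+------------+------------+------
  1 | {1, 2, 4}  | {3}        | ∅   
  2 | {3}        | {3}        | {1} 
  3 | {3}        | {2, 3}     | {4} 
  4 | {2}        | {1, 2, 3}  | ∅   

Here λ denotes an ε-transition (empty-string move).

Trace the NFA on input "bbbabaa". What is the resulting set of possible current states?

Start in {1}.
Read 'b': 1→{3}; union {3}; ε-closure = {3, 4}.
Read 'b': 3→{2, 3}, 4→{1, 2, 3}; union {1, 2, 3}; ε-closure = {1, 2, 3, 4}.
Read 'b': 1→{3}, 2→{3}, 3→{2, 3}, 4→{1, 2, 3}; union {1, 2, 3}; ε-closure = {1, 2, 3, 4}.
Read 'a': 1→{1, 2, 4}, 2→{3}, 3→{3}, 4→{2}; now {1, 2, 3, 4}.
Read 'b': 1→{3}, 2→{3}, 3→{2, 3}, 4→{1, 2, 3}; union {1, 2, 3}; ε-closure = {1, 2, 3, 4}.
Read 'a': 1→{1, 2, 4}, 2→{3}, 3→{3}, 4→{2}; now {1, 2, 3, 4}.
Read 'a': 1→{1, 2, 4}, 2→{3}, 3→{3}, 4→{2}; now {1, 2, 3, 4}.

{1, 2, 3, 4}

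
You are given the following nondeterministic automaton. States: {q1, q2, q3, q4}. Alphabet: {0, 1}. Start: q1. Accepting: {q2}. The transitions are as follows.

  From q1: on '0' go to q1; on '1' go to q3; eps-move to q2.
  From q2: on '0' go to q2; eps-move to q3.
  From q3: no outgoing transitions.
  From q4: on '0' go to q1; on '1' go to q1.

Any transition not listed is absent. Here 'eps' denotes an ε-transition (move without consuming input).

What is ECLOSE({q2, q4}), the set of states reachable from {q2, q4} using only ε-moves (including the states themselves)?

{q2, q3, q4}

Begin with {q2, q4}.
ε-move q2 → q3; add q3.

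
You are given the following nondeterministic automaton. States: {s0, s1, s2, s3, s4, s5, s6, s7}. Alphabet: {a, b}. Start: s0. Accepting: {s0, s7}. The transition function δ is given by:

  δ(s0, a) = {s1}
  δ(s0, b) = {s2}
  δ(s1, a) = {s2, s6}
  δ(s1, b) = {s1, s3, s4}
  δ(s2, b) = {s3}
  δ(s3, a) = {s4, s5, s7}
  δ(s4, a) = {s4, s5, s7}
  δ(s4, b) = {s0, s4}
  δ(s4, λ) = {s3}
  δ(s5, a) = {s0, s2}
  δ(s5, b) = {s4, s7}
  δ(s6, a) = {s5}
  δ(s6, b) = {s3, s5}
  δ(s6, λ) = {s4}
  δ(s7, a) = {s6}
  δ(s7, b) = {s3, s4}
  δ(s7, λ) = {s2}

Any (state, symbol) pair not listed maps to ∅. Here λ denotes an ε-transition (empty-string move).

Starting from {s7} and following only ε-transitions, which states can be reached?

{s2, s7}

Begin with {s7}.
ε-move s7 → s2; add s2.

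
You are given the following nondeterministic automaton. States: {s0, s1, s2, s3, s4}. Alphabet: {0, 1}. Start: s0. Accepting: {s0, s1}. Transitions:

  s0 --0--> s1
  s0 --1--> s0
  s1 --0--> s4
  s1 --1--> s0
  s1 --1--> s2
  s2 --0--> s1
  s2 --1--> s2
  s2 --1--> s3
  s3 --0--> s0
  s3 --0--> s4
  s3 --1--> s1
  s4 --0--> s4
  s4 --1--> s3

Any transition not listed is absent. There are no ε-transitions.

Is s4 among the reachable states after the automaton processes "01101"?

Start in {s0}.
Read '0': {s0} → {s1}.
Read '1': {s1} → {s0, s2}.
Read '1': {s0, s2} → {s0, s2, s3}.
Read '0': {s0, s2, s3} → {s0, s1, s4}.
Read '1': {s0, s1, s4} → {s0, s2, s3}.
State s4 is not in {s0, s2, s3}.

No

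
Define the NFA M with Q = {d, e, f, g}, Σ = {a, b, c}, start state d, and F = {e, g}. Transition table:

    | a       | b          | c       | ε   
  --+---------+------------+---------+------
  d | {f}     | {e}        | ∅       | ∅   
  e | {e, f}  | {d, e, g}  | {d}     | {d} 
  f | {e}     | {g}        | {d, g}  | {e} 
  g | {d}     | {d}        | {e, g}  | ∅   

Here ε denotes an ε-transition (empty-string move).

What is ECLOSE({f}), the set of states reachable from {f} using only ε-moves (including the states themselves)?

{d, e, f}

Begin with {f}.
ε-move f → e; add e.
ε-move e → d; add d.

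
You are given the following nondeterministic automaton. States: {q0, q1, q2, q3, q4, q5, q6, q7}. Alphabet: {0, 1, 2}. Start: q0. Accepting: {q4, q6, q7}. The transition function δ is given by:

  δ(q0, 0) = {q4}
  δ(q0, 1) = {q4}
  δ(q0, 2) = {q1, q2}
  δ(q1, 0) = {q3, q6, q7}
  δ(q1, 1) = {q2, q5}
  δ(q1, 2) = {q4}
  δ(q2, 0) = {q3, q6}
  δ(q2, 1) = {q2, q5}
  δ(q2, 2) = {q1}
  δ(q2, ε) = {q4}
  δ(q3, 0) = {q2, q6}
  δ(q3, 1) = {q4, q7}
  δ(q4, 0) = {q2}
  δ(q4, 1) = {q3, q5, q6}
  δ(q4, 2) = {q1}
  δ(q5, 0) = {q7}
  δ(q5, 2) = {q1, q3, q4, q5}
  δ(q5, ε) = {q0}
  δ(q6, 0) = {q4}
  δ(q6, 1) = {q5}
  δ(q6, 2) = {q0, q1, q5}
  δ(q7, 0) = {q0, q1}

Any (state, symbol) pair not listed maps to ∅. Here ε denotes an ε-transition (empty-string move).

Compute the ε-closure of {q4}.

{q4}

Begin with {q4}.
No ε-moves leave this set, so the closure equals the set itself.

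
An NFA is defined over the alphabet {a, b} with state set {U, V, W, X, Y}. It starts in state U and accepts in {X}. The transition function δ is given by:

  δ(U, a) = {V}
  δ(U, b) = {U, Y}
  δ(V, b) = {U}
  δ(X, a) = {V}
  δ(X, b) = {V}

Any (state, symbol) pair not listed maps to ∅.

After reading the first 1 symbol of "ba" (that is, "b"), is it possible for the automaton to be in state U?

Start in {U}.
Read 'b': {U} → {U, Y}.
State U is in {U, Y}.

Yes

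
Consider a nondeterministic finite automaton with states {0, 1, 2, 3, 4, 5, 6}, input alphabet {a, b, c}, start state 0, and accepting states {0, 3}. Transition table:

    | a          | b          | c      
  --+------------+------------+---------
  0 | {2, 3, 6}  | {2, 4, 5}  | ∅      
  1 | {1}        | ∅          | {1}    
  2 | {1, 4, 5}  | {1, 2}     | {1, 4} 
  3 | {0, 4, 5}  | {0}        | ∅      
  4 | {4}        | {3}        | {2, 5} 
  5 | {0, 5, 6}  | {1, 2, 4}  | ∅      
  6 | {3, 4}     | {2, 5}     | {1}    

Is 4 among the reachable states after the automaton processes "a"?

No

Start in {0}.
Read 'a': {0} → {2, 3, 6}.
State 4 is not in {2, 3, 6}.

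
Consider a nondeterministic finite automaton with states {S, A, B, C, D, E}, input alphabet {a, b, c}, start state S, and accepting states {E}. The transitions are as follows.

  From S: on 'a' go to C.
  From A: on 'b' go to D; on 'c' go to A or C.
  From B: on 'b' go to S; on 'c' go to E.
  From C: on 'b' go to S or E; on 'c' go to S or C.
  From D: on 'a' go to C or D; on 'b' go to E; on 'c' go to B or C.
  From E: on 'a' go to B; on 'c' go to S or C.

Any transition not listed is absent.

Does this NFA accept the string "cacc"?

No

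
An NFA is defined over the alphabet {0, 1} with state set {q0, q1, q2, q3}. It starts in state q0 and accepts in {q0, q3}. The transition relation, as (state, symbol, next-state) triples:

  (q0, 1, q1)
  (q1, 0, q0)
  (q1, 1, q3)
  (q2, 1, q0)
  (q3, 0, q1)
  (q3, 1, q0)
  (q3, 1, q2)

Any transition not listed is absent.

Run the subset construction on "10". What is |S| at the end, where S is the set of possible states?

Start in {q0}.
Read '1': q0→{q1}; now {q1}.
Read '0': q1→{q0}; now {q0}.
That set has 1 state.

1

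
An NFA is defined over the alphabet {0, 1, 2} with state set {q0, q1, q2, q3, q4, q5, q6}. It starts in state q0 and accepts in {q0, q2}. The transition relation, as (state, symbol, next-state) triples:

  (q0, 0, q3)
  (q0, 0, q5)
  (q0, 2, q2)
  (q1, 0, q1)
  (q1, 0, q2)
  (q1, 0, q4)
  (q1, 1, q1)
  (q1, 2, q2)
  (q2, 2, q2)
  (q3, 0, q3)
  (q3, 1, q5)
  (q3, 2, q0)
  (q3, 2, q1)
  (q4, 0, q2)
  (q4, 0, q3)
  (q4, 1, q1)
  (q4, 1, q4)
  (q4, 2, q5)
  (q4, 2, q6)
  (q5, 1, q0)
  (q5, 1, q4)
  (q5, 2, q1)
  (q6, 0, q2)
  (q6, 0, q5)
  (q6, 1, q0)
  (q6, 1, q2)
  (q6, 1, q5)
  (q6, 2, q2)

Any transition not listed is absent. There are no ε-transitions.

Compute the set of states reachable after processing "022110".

∅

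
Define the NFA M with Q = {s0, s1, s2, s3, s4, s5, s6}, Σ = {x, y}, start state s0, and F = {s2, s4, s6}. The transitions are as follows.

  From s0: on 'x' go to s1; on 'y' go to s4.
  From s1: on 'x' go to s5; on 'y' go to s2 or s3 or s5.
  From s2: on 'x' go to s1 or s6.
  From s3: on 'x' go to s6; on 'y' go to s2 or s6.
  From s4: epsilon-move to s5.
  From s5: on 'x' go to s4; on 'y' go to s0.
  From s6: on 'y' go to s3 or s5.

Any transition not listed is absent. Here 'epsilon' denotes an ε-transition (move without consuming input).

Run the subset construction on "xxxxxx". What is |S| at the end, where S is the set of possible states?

2

Start in {s0}.
Read 'x': s0→{s1}; now {s1}.
Read 'x': s1→{s5}; now {s5}.
Read 'x': s5→{s4}; union {s4}; ε-closure = {s4, s5}.
Read 'x': s4→∅, s5→{s4}; union {s4}; ε-closure = {s4, s5}.
Read 'x': s4→∅, s5→{s4}; union {s4}; ε-closure = {s4, s5}.
Read 'x': s4→∅, s5→{s4}; union {s4}; ε-closure = {s4, s5}.
That set has 2 states.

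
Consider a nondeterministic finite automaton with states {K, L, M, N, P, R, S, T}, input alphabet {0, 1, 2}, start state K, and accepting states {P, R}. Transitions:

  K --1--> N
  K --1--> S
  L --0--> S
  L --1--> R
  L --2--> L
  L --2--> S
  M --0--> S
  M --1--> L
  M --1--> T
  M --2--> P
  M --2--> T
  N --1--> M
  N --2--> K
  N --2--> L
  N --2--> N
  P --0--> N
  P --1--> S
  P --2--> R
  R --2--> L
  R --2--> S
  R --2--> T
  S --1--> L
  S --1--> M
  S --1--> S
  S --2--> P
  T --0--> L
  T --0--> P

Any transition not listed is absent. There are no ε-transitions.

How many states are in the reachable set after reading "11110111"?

5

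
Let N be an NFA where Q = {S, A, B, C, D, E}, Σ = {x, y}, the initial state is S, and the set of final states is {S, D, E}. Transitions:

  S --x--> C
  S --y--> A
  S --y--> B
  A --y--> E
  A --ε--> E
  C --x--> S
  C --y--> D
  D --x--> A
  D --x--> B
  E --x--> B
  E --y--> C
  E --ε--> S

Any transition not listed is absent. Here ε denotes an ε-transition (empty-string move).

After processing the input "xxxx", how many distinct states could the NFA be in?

1

Start in {S}.
Read 'x': S→{C}; now {C}.
Read 'x': C→{S}; now {S}.
Read 'x': S→{C}; now {C}.
Read 'x': C→{S}; now {S}.
That set has 1 state.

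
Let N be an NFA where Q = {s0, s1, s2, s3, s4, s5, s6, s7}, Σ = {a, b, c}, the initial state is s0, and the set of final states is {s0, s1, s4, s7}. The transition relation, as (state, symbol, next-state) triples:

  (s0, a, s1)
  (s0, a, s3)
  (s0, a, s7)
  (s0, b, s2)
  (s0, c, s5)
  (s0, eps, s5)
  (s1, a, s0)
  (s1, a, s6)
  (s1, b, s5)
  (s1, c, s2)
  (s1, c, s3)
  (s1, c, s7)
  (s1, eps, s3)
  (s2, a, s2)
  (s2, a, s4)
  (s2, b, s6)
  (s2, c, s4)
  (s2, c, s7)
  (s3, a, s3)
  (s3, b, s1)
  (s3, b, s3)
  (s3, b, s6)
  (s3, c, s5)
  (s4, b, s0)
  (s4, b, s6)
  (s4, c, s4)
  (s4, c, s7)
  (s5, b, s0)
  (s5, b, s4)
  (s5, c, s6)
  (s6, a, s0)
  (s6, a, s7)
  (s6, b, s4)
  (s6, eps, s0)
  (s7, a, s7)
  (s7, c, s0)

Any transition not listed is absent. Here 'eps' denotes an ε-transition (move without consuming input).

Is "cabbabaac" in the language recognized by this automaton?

Start: ε-closure({s0}) = {s0, s5}.
Read 'c': {s0, s5} → {s0, s5, s6}.
Read 'a': {s0, s5, s6} → {s0, s1, s3, s5, s7}.
Read 'b': {s0, s1, s3, s5, s7} → {s0, s1, s2, s3, s4, s5, s6}.
Read 'b': {s0, s1, s2, s3, s4, s5, s6} → {s0, s1, s2, s3, s4, s5, s6}.
Read 'a': {s0, s1, s2, s3, s4, s5, s6} → {s0, s1, s2, s3, s4, s5, s6, s7}.
Read 'b': {s0, s1, s2, s3, s4, s5, s6, s7} → {s0, s1, s2, s3, s4, s5, s6}.
Read 'a': {s0, s1, s2, s3, s4, s5, s6} → {s0, s1, s2, s3, s4, s5, s6, s7}.
Read 'a': {s0, s1, s2, s3, s4, s5, s6, s7} → {s0, s1, s2, s3, s4, s5, s6, s7}.
Read 'c': {s0, s1, s2, s3, s4, s5, s6, s7} → {s0, s2, s3, s4, s5, s6, s7}.
The final set {s0, s2, s3, s4, s5, s6, s7} contains the accepting states s0, s4, s7.

Yes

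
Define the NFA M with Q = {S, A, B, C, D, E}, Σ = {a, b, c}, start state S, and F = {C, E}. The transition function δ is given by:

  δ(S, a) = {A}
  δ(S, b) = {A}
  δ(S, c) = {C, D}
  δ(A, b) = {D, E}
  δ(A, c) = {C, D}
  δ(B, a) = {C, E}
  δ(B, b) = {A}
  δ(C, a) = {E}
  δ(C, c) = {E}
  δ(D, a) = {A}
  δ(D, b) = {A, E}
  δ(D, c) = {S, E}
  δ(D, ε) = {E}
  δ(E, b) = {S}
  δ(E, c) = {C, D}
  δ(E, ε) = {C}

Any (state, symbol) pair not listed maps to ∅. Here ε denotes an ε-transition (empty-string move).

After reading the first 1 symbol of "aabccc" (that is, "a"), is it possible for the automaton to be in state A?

Start in {S}.
Read 'a': S→{A}; now {A}.
State A is in {A}.

Yes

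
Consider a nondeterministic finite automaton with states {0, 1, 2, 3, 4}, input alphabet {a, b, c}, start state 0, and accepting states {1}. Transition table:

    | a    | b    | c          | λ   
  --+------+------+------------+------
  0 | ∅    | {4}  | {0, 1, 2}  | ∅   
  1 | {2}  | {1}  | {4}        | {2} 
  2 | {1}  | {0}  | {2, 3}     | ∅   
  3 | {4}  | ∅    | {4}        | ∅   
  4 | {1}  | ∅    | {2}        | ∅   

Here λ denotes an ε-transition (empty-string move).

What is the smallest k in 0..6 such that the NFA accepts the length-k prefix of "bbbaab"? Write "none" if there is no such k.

none

Start in {0}.
Read 'b': 0→{4}; now {4}.
Read 'b': 4→∅; now ∅.
The set is empty and remains empty for the remaining 4 symbols.
No reachable set along the way intersects F.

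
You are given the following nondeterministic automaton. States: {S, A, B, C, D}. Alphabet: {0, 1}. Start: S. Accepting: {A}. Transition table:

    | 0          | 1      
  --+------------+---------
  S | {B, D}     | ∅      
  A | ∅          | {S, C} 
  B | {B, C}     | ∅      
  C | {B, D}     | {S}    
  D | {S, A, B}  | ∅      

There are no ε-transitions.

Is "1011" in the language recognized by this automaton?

Start in {S}.
Read '1': S→∅; now ∅.
The set is empty and remains empty for the remaining 3 symbols.
The final set ∅ contains no accepting state.

No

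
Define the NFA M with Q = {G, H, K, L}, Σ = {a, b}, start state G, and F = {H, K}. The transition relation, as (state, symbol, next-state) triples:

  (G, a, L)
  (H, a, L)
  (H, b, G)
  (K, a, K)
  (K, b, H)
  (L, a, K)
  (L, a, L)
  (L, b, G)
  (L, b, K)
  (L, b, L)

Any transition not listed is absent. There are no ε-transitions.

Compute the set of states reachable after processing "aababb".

Start in {G}.
Read 'a': G→{L}; now {L}.
Read 'a': L→{K, L}; now {K, L}.
Read 'b': K→{H}, L→{G, K, L}; now {G, H, K, L}.
Read 'a': G→{L}, H→{L}, K→{K}, L→{K, L}; now {K, L}.
Read 'b': K→{H}, L→{G, K, L}; now {G, H, K, L}.
Read 'b': G→∅, H→{G}, K→{H}, L→{G, K, L}; now {G, H, K, L}.

{G, H, K, L}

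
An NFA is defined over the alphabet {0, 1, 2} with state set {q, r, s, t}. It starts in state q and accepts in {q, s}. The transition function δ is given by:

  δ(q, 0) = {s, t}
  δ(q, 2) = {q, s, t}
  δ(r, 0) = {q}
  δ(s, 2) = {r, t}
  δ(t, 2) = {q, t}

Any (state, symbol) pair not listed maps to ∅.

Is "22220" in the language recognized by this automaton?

Start in {q}.
Read '2': {q} → {q, s, t}.
Read '2': {q, s, t} → {q, r, s, t}.
Read '2': {q, r, s, t} → {q, r, s, t}.
Read '2': {q, r, s, t} → {q, r, s, t}.
Read '0': {q, r, s, t} → {q, s, t}.
The final set {q, s, t} contains the accepting states q, s.

Yes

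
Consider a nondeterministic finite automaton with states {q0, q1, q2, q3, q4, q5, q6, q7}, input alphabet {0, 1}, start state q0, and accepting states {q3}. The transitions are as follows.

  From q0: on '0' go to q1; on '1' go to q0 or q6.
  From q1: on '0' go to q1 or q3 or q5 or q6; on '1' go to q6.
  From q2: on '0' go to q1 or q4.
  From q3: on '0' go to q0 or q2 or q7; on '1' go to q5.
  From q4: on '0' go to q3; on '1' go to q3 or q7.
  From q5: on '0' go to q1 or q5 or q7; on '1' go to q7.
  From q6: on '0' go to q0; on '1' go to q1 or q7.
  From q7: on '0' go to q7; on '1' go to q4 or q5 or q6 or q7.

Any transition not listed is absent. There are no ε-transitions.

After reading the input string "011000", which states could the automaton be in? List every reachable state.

{q0, q1, q2, q3, q4, q5, q6, q7}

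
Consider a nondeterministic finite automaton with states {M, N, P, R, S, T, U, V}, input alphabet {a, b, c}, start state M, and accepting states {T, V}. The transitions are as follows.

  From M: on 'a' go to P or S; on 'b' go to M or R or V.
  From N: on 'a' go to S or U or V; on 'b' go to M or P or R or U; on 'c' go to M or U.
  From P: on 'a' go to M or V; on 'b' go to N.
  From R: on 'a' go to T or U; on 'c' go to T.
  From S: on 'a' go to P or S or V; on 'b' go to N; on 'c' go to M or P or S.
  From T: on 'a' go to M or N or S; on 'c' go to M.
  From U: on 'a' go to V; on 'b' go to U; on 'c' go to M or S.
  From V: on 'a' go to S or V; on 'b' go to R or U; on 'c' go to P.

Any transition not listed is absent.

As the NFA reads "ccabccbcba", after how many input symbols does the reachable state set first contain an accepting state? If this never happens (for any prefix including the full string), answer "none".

none

Start in {M}.
Read 'c': M→∅; now ∅.
The set is empty and remains empty for the remaining 9 symbols.
No reachable set along the way intersects F.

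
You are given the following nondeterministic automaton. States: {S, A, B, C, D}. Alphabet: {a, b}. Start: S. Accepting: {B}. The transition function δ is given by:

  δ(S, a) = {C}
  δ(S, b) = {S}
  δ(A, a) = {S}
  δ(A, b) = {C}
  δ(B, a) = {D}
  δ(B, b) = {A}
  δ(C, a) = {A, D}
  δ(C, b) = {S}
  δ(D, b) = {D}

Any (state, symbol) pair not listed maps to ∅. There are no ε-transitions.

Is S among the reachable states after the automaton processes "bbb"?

Yes

Start in {S}.
Read 'b': S→{S}; now {S}.
Read 'b': S→{S}; now {S}.
Read 'b': S→{S}; now {S}.
State S is in {S}.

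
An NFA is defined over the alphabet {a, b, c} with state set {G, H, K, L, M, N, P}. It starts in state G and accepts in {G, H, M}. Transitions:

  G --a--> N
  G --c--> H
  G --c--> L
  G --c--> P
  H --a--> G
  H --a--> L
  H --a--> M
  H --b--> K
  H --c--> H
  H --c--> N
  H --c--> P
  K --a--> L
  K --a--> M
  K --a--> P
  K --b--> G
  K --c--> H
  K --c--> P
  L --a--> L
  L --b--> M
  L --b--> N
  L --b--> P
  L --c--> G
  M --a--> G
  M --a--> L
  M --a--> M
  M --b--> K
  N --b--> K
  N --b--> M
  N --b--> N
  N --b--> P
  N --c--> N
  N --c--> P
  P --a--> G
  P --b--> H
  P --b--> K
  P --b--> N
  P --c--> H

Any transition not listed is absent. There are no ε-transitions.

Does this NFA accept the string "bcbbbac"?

No

Start in {G}.
Read 'b': {G} → ∅.
The set is empty and remains empty for the remaining 6 symbols.
The final set ∅ contains no accepting state.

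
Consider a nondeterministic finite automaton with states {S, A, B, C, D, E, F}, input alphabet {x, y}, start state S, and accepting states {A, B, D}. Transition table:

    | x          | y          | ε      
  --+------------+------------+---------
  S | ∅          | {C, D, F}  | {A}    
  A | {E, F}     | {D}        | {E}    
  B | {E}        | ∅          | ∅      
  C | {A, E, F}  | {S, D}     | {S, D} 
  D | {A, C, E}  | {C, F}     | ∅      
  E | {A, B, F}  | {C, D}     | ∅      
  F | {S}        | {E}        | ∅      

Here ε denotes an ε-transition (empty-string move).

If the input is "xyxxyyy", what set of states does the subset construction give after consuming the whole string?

{S, A, C, D, E, F}

Start: ε-closure({S}) = {S, A, E}.
Read 'x': {S, A, E} → {A, B, E, F}.
Read 'y': {A, B, E, F} → {S, A, C, D, E}.
Read 'x': {S, A, C, D, E} → {S, A, B, C, D, E, F}.
Read 'x': {S, A, B, C, D, E, F} → {S, A, B, C, D, E, F}.
Read 'y': {S, A, B, C, D, E, F} → {S, A, C, D, E, F}.
Read 'y': {S, A, C, D, E, F} → {S, A, C, D, E, F}.
Read 'y': {S, A, C, D, E, F} → {S, A, C, D, E, F}.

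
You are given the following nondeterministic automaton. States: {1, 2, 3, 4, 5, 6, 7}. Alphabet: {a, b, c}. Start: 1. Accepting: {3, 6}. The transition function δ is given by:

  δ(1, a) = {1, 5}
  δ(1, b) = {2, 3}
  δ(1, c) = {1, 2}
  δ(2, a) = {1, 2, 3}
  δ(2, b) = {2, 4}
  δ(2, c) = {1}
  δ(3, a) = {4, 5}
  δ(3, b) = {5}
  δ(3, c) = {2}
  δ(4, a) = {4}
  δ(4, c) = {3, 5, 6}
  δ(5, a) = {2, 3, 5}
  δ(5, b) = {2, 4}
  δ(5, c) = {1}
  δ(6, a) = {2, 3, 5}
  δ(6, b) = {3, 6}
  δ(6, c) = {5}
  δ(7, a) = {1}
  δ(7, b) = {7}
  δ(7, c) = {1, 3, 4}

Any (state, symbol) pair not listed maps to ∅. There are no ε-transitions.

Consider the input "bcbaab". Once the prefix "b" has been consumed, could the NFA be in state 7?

Start in {1}.
Read 'b': {1} → {2, 3}.
State 7 is not in {2, 3}.

No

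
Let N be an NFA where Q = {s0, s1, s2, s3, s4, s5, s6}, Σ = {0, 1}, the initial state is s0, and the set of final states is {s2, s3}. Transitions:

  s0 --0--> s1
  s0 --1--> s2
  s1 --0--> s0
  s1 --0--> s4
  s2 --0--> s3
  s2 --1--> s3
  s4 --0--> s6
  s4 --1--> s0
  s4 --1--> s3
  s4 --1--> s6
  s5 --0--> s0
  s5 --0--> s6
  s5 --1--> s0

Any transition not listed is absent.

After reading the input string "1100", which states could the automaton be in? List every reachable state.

∅

Start in {s0}.
Read '1': s0→{s2}; now {s2}.
Read '1': s2→{s3}; now {s3}.
Read '0': s3→∅; now ∅.
The set is empty and remains empty for the remaining 1 symbol.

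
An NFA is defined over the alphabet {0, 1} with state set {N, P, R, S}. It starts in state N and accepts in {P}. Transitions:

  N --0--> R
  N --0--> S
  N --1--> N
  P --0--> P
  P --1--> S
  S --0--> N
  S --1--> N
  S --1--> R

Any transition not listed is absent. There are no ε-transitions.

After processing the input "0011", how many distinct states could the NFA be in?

Start in {N}.
Read '0': {N} → {R, S}.
Read '0': {R, S} → {N}.
Read '1': {N} → {N}.
Read '1': {N} → {N}.
That set has 1 state.

1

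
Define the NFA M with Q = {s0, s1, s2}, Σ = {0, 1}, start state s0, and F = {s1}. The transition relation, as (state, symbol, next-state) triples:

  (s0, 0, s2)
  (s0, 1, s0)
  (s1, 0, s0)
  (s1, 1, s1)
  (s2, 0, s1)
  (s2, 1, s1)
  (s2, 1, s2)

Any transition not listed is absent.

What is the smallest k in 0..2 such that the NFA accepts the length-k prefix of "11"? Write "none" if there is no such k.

none

Start in {s0}.
Read '1': s0→{s0}; now {s0}.
Read '1': s0→{s0}; now {s0}.
No reachable set along the way intersects F.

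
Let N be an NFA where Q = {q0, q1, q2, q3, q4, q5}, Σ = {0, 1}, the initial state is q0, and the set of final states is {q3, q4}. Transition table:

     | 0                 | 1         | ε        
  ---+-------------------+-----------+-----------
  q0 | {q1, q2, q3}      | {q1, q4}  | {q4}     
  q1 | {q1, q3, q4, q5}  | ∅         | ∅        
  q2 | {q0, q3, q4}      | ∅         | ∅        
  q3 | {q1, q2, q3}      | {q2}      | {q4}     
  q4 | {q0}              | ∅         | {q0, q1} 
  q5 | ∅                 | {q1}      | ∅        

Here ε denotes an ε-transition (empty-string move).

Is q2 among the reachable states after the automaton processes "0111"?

No

Start: ε-closure({q0}) = {q0, q1, q4}.
Read '0': q0→{q1, q2, q3}, q1→{q1, q3, q4, q5}, q4→{q0}; now {q0, q1, q2, q3, q4, q5}.
Read '1': q0→{q1, q4}, q1→∅, q2→∅, q3→{q2}, q4→∅, q5→{q1}; union {q1, q2, q4}; ε-closure = {q0, q1, q2, q4}.
Read '1': q0→{q1, q4}, q1→∅, q2→∅, q4→∅; union {q1, q4}; ε-closure = {q0, q1, q4}.
Read '1': q0→{q1, q4}, q1→∅, q4→∅; union {q1, q4}; ε-closure = {q0, q1, q4}.
State q2 is not in {q0, q1, q4}.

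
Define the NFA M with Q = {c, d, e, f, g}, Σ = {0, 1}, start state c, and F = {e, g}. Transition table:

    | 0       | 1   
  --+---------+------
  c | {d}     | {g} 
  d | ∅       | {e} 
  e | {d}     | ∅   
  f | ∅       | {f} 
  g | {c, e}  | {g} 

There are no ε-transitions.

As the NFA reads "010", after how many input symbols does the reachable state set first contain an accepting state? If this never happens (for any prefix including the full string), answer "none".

2

Start in {c}.
Read '0': c→{d}; now {d}.
Read '1': d→{e}; now {e}.
None of the earlier sets intersect F, but {e} does.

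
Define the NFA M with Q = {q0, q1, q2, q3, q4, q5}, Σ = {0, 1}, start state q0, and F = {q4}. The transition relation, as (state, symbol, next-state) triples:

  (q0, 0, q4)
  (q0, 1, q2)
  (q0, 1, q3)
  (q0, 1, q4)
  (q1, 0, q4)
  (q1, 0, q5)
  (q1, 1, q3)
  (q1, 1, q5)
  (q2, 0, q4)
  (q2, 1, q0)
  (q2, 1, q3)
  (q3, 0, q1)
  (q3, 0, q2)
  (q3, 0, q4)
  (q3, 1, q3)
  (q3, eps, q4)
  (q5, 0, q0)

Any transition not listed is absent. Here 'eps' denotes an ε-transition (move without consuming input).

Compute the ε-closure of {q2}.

Begin with {q2}.
No ε-moves leave this set, so the closure equals the set itself.

{q2}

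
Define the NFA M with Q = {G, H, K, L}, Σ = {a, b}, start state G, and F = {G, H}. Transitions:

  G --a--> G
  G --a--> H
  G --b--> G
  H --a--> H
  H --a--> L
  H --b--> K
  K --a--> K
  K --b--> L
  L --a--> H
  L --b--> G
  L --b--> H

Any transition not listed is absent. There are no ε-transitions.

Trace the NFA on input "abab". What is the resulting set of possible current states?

Start in {G}.
Read 'a': {G} → {G, H}.
Read 'b': {G, H} → {G, K}.
Read 'a': {G, K} → {G, H, K}.
Read 'b': {G, H, K} → {G, K, L}.

{G, K, L}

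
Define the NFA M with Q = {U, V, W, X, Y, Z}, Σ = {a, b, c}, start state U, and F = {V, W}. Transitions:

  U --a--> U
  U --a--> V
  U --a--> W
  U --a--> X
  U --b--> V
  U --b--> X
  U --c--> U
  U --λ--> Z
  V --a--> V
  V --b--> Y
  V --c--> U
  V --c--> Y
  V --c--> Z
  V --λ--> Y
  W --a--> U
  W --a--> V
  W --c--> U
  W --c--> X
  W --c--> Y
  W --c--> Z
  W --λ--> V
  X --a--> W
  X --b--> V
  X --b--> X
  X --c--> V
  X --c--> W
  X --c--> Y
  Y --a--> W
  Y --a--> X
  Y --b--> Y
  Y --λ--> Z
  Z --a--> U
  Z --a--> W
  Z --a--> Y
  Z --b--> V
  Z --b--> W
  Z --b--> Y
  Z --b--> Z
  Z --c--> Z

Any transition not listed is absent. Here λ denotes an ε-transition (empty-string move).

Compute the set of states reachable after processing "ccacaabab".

{V, W, X, Y, Z}

Start: ε-closure({U}) = {U, Z}.
Read 'c': U→{U}, Z→{Z}; now {U, Z}.
Read 'c': U→{U}, Z→{Z}; now {U, Z}.
Read 'a': U→{U, V, W, X}, Z→{U, W, Y}; union {U, V, W, X, Y}; ε-closure = {U, V, W, X, Y, Z}.
Read 'c': U→{U}, V→{U, Y, Z}, W→{U, X, Y, Z}, X→{V, W, Y}, Y→∅, Z→{Z}; now {U, V, W, X, Y, Z}.
Read 'a': U→{U, V, W, X}, V→{V}, W→{U, V}, X→{W}, Y→{W, X}, Z→{U, W, Y}; union {U, V, W, X, Y}; ε-closure = {U, V, W, X, Y, Z}.
Read 'a': U→{U, V, W, X}, V→{V}, W→{U, V}, X→{W}, Y→{W, X}, Z→{U, W, Y}; union {U, V, W, X, Y}; ε-closure = {U, V, W, X, Y, Z}.
Read 'b': U→{V, X}, V→{Y}, W→∅, X→{V, X}, Y→{Y}, Z→{V, W, Y, Z}; now {V, W, X, Y, Z}.
Read 'a': V→{V}, W→{U, V}, X→{W}, Y→{W, X}, Z→{U, W, Y}; union {U, V, W, X, Y}; ε-closure = {U, V, W, X, Y, Z}.
Read 'b': U→{V, X}, V→{Y}, W→∅, X→{V, X}, Y→{Y}, Z→{V, W, Y, Z}; now {V, W, X, Y, Z}.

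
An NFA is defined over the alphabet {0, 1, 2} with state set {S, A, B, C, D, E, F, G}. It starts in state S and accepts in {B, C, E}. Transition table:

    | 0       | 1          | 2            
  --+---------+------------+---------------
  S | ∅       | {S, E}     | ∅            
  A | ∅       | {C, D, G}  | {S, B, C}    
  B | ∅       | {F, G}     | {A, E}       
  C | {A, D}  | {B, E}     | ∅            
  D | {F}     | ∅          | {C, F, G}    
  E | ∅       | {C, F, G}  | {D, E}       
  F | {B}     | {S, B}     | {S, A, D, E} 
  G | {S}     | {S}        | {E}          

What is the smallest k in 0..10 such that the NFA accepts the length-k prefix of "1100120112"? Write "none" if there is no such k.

Start in {S}.
Read '1': {S} → {S, E}.
None of the earlier sets intersect F, but {S, E} does.

1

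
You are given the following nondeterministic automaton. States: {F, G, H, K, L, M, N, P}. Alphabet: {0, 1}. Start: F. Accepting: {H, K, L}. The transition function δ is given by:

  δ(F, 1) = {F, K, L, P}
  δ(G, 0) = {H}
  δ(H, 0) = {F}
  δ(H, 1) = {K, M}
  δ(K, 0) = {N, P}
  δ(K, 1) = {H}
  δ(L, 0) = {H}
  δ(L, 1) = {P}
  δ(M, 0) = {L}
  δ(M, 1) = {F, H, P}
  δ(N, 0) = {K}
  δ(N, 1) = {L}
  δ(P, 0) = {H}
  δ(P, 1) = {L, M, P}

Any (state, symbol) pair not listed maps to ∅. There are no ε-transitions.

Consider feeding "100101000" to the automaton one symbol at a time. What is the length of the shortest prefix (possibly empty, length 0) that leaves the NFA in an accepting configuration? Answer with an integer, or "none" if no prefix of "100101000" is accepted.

Start in {F}.
Read '1': F→{F, K, L, P}; now {F, K, L, P}.
None of the earlier sets intersect F, but {F, K, L, P} does.

1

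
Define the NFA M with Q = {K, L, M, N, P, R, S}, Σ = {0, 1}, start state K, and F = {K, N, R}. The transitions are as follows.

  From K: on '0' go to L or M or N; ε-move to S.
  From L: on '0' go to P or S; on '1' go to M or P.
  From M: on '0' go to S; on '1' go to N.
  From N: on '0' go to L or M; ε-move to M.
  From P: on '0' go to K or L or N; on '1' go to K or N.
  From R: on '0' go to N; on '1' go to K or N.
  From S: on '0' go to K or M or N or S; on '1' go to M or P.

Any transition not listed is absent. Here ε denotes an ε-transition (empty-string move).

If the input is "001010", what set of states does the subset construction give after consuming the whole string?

{K, L, M, N, S}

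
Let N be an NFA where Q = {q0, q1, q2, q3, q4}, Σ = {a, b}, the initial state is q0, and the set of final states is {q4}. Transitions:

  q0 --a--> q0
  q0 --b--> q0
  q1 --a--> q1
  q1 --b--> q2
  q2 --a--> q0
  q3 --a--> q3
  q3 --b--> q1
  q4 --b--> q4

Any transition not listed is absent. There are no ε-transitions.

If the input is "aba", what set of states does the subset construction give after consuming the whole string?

Start in {q0}.
Read 'a': q0→{q0}; now {q0}.
Read 'b': q0→{q0}; now {q0}.
Read 'a': q0→{q0}; now {q0}.

{q0}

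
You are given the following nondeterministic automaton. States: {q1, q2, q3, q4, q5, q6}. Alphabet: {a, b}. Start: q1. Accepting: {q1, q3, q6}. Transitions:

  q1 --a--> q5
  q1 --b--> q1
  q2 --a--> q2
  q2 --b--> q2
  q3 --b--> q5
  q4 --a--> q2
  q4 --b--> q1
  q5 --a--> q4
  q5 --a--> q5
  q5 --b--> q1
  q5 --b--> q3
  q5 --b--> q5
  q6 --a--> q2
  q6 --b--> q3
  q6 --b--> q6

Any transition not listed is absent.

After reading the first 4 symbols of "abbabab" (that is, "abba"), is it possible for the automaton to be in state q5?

Start in {q1}.
Read 'a': {q1} → {q5}.
Read 'b': {q5} → {q1, q3, q5}.
Read 'b': {q1, q3, q5} → {q1, q3, q5}.
Read 'a': {q1, q3, q5} → {q4, q5}.
State q5 is in {q4, q5}.

Yes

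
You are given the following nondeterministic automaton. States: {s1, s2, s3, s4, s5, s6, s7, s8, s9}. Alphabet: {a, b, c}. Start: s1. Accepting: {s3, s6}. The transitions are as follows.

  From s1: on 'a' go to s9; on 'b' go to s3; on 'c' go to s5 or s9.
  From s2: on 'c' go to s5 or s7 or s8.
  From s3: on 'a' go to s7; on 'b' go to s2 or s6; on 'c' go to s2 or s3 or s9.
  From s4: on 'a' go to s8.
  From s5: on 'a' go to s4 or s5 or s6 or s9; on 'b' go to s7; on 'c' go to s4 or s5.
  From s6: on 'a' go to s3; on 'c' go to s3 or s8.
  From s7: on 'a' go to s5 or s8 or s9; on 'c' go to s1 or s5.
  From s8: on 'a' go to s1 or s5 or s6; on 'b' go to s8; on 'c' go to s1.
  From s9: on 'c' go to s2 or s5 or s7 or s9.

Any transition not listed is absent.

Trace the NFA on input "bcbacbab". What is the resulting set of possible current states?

Start in {s1}.
Read 'b': s1→{s3}; now {s3}.
Read 'c': s3→{s2, s3, s9}; now {s2, s3, s9}.
Read 'b': s2→∅, s3→{s2, s6}, s9→∅; now {s2, s6}.
Read 'a': s2→∅, s6→{s3}; now {s3}.
Read 'c': s3→{s2, s3, s9}; now {s2, s3, s9}.
Read 'b': s2→∅, s3→{s2, s6}, s9→∅; now {s2, s6}.
Read 'a': s2→∅, s6→{s3}; now {s3}.
Read 'b': s3→{s2, s6}; now {s2, s6}.

{s2, s6}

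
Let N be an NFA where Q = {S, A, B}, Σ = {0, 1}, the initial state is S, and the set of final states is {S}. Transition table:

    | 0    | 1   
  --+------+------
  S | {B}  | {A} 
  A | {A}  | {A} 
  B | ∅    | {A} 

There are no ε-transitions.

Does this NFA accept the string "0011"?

No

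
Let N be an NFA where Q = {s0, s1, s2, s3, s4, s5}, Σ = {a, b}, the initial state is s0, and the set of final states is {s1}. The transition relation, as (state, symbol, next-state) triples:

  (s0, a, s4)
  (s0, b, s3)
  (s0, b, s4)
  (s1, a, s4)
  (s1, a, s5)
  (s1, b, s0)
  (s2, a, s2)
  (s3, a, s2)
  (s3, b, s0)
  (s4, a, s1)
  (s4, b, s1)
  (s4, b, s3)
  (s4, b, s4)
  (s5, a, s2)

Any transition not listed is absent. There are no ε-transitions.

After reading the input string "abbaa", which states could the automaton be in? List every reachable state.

{s1, s2, s4, s5}

Start in {s0}.
Read 'a': {s0} → {s4}.
Read 'b': {s4} → {s1, s3, s4}.
Read 'b': {s1, s3, s4} → {s0, s1, s3, s4}.
Read 'a': {s0, s1, s3, s4} → {s1, s2, s4, s5}.
Read 'a': {s1, s2, s4, s5} → {s1, s2, s4, s5}.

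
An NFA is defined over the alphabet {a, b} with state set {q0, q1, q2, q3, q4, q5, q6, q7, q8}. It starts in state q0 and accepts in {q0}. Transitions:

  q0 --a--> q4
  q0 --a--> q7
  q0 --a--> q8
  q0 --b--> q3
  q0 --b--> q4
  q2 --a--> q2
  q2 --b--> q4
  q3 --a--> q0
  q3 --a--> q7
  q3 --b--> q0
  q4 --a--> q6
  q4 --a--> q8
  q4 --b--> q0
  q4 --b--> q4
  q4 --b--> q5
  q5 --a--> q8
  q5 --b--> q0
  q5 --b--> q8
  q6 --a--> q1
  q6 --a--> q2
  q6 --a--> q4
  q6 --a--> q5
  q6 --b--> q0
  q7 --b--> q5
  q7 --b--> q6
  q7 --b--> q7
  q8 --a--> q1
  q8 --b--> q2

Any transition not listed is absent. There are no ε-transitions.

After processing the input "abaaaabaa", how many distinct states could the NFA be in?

6

Start in {q0}.
Read 'a': {q0} → {q4, q7, q8}.
Read 'b': {q4, q7, q8} → {q0, q2, q4, q5, q6, q7}.
Read 'a': {q0, q2, q4, q5, q6, q7} → {q1, q2, q4, q5, q6, q7, q8}.
Read 'a': {q1, q2, q4, q5, q6, q7, q8} → {q1, q2, q4, q5, q6, q8}.
Read 'a': {q1, q2, q4, q5, q6, q8} → {q1, q2, q4, q5, q6, q8}.
Read 'a': {q1, q2, q4, q5, q6, q8} → {q1, q2, q4, q5, q6, q8}.
Read 'b': {q1, q2, q4, q5, q6, q8} → {q0, q2, q4, q5, q8}.
Read 'a': {q0, q2, q4, q5, q8} → {q1, q2, q4, q6, q7, q8}.
Read 'a': {q1, q2, q4, q6, q7, q8} → {q1, q2, q4, q5, q6, q8}.
That set has 6 states.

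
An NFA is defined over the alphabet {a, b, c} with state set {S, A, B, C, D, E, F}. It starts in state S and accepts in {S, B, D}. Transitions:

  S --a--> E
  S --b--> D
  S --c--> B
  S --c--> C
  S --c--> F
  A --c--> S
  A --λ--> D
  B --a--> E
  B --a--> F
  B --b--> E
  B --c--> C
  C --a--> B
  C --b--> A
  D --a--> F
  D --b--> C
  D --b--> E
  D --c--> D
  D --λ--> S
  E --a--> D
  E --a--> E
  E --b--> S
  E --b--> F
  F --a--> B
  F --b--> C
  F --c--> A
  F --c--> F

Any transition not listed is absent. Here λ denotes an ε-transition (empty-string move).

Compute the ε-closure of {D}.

Begin with {D}.
ε-move D → S; add S.

{S, D}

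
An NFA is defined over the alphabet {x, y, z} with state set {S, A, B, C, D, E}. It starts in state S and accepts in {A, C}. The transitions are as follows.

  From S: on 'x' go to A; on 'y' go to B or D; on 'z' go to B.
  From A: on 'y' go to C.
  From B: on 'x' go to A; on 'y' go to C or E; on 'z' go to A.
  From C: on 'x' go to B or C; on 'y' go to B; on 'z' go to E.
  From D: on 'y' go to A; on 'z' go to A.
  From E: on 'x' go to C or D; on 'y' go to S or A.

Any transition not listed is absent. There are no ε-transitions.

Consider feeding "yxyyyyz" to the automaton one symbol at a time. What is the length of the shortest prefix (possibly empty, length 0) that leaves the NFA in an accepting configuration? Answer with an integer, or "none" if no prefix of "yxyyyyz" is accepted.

Start in {S}.
Read 'y': {S} → {B, D}.
Read 'x': {B, D} → {A}.
None of the earlier sets intersect F, but {A} does.

2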